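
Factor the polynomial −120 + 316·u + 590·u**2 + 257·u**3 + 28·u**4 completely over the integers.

(4·u − 1)·(7·u + 10)·(u + 2)·(u + 6)

Among the possible rational roots, u = −2 is a root, so (u + 2) divides it; the quotient is 28·u**3 + 201·u**2 + 188·u − 60.
Next, u = −6 is a root, giving the factor (u + 6) and quotient 28·u**2 + 33·u − 10.
The remaining quadratic factors as (4·u − 1)(7·u + 10).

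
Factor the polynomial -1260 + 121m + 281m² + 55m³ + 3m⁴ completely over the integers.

(3m - 5)(m + 4)(m + 7)(m + 9)

Trying the rational-root candidates, m = -7 is a root, so (m + 7) is a factor; dividing leaves 3m³ + 34m² + 43m - 180.
Continuing, m = 5/3 is a root, giving the factor (3m - 5) and quotient m² + 13m + 36.
The remaining quadratic factors as (m + 4)(m + 9).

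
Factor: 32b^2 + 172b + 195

(4b + 15)(8b + 13)

Need a pair with product 32·195 = 6240 and sum 172: that's 52 and 120.
Split the middle term: 32b^2 + 52b + 120b + 195 = 4b(8b + 13) + 15(8b + 13).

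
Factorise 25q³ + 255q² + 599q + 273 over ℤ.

(5q + 13)(5q + 3)(q + 7)

Testing divisors of the constant over divisors of the leading coefficient, q = -3/5 is a root, so (5q + 3) is a factor; dividing leaves 5q² + 48q + 91.
The remaining quadratic factors as (q + 7)(5q + 13).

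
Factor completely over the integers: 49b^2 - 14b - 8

Need a pair with product 49·(-8) = -392 and sum -14: that's -28 and 14.
Split the middle term: 49b^2 - 28b + 14b - 8 = 7b(7b - 4) + 2(7b - 4).

(7b + 2)(7b - 4)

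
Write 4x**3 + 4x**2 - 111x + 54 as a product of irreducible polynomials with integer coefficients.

(2x - 1)(2x - 9)(x + 6)

Among the possible rational roots, x = -6 is a root, so (x + 6) divides it; the quotient is 4x**2 - 20x + 9.
The remaining quadratic factors as (2x - 9)(2x - 1).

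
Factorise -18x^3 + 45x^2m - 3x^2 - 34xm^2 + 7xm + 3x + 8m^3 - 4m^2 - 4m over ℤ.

-(3x - 2m - 1)(3x - 4m)(2x - m + 1)

Group: 3x(-6x^2 + 7xm - x - 2m^2 + m + 1) - 4m(-6x^2 + 7xm - x - 2m^2 + m + 1); both groups contain (-6x^2 + 7xm - x - 2m^2 + m + 1), so (3x - 4m) is a factor with cofactor -6x^2 + 7xm - x - 2m^2 + m + 1.
The cofactor groups again: -6x^2 + 7xm - x - 2m^2 + m + 1 = -3x(2x - m + 1) + (2m + 1)(2x - m + 1); both groups contain (2x - m + 1), giving -(3x - 2m - 1)(2x - m + 1).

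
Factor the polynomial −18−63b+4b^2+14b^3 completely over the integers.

(7b+2)(2b^2−9)

Group as (14b^3−63b) + (4b^2−18) = 7b(2b^2−9) + 2(2b^2−9).
Both groups share the factor (2b^2−9).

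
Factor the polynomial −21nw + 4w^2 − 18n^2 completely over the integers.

Group: −6n(3n + 4w) + w(3n + 4w); both groups contain (3n + 4w).

−(3n + 4w)(6n − w)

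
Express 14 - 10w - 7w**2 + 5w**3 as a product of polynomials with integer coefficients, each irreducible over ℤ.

(5w - 7)(w**2 - 2)

Group as (5w**3 - 10w) + (-7w**2 + 14) = 5w(w**2 - 2) - 7(w**2 - 2).
Both groups share the factor (w**2 - 2).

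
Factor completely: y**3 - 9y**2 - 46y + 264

(y + 6)(y - 11)(y - 4)

Among the possible rational roots, y = 11 is a root, giving the factor (y - 11) and quotient y**2 + 2y - 24.
The remaining quadratic factors as (y + 6)(y - 4).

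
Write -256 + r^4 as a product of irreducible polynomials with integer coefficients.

Difference of squares twice: with A = r and B = 4, A⁴ − B⁴ = (A² − B²)(A² + B²), and A² − B² factors again.

(r + 4)(r - 4)(r^2 + 16)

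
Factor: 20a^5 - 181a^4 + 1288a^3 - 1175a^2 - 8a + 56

By the rational root theorem, a = 1/4 is a root, giving the factor (4a - 1) and quotient 5a^4 - 44a^3 + 311a^2 - 216a - 56.
Next, a = 1 is a root, so (a - 1) divides it; the quotient is 5a^3 - 39a^2 + 272a + 56.
Then a = -1/5 is a root, giving the factor (5a + 1) and quotient a^2 - 8a + 56.
The quadratic a^2 - 8a + 56 has discriminant -160 < 0 and is irreducible over ℤ.

(4a - 1)(5a + 1)(a - 1)(a^2 - 8a + 56)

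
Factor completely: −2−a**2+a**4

Substitute u = a**2 to get a quadratic in u, then factor.
a**2−2 is irreducible over ℤ (2 is not a perfect square).
a**2+1 is irreducible over ℤ (sum of squares).

(a**2+1)·(a**2−2)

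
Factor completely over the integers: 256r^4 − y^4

(4r)⁴ − (y)⁴ = ((4r)² − (y)²)((4r)² + (y)²); the first factor splits again, the second (16r^2 + y^2) is irreducible.

(4r + y)(4r − y)(16r^2 + y^2)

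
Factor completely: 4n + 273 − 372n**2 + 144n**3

(4n + 3)(6n − 13)(6n − 7)

Testing divisors of the constant over divisors of the leading coefficient, n = 13/6 is a root, giving the factor (6n − 13) and quotient 24n**2 − 10n − 21.
The remaining quadratic factors as (4n + 3)(6n − 7).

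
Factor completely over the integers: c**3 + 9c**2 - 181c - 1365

Trying the rational-root candidates, c = -7 is a root, so (c + 7) divides it; the quotient is c**2 + 2c - 195.
The remaining quadratic factors as (c - 13)(c + 15).

(c + 15)(c + 7)(c - 13)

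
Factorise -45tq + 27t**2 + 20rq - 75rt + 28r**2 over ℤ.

Group: 4r(7r - 3t + 5q) - 9t(7r - 3t + 5q); both groups contain (7r - 3t + 5q).

(4r - 9t)(7r - 3t + 5q)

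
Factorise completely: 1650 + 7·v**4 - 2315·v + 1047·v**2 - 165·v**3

Testing divisors of the constant over divisors of the leading coefficient, v = 15 is a root, so (v - 15) is a factor; dividing leaves 7·v**3 - 60·v**2 + 147·v - 110.
Then v = 5 is a root, giving the factor (v - 5) and quotient 7·v**2 - 25·v + 22.
The remaining quadratic factors as (v - 2)(7·v - 11).

(7·v - 11)·(v - 15)·(v - 2)·(v - 5)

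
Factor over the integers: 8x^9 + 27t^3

(3t + 2x^3)(9t^2 - 6tx^3 + 4x^6)

Recognize a sum of cubes with the parts 2x^3 and 3t.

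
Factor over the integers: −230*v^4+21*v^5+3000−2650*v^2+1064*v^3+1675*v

By the rational root theorem, v = −5/7 is a root, so (7*v+5) is a factor; dividing leaves 3*v^4−35*v^3+177*v^2−505*v+600.
Next, v = 5 is a root, so (v−5) is a factor; dividing leaves 3*v^3−20*v^2+77*v−120.
Then v = 8/3 is a root, giving the factor (3*v−8) and quotient v^2−4*v+15.
The quadratic v^2−4*v+15 has discriminant −44 < 0 and is irreducible over ℤ.

(3*v−8)*(7*v+5)*(v−5)*(v^2−4*v+15)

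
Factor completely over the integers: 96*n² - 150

6*(4*n + 5)*(4*n - 5)

Every term has a factor of 6. Then 16*n² - 25 = (4*n)² − (5)².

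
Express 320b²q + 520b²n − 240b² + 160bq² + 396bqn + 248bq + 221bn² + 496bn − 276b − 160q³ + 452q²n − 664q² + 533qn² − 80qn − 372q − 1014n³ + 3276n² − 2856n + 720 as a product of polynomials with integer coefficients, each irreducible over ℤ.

(8q + 13n − 6)(5b + 5q − 6n + 12)(8b − 4q + 13n − 10)

Group: 8b(40bq + 65bn − 30b + 40q² + 17qn + 66q − 78n² + 192n − 72) + (−4q + 13n − 10)(40bq + 65bn − 30b + 40q² + 17qn + 66q − 78n² + 192n − 72); both groups contain (40bq + 65bn − 30b + 40q² + 17qn + 66q − 78n² + 192n − 72), so (8b − 4q + 13n − 10) is a factor with cofactor 40bq + 65bn − 30b + 40q² + 17qn + 66q − 78n² + 192n − 72.
The cofactor groups again: 40bq + 65bn − 30b + 40q² + 17qn + 66q − 78n² + 192n − 72 = 8q(5b + 5q − 6n + 12) + (13n − 6)(5b + 5q − 6n + 12); both groups contain (5b + 5q − 6n + 12), giving (8q + 13n − 6)(5b + 5q − 6n + 12).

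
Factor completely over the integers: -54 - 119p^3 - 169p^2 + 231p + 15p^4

By the rational root theorem, p = 3/5 is a root, giving the factor (5p - 3) and quotient 3p^3 - 22p^2 - 47p + 18.
Continuing, p = 9 is a root, giving the factor (p - 9) and quotient 3p^2 + 5p - 2.
The remaining quadratic factors as (p + 2)(3p - 1).

(3p - 1)(5p - 3)(p + 2)(p - 9)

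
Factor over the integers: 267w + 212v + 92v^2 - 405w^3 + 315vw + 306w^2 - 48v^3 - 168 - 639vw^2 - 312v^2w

-(12v + 15w - 8)(4v + 9w + 7)(v + 3w - 3)

Group: 12v(-4v^2 - 21vw + 5v - 27w^2 + 6w + 21) + (15w - 8)(-4v^2 - 21vw + 5v - 27w^2 + 6w + 21); both groups contain (-4v^2 - 21vw + 5v - 27w^2 + 6w + 21), so (12v + 15w - 8) is a factor with cofactor -4v^2 - 21vw + 5v - 27w^2 + 6w + 21.
The cofactor groups again: -4v^2 - 21vw + 5v - 27w^2 + 6w + 21 = -v(4v + 9w + 7) + (-3w + 3)(4v + 9w + 7); both groups contain (4v + 9w + 7), giving -(v + 3w - 3)(4v + 9w + 7).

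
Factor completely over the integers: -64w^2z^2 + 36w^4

4w^2(3w + 4z)(3w - 4z)

Factor out 4w^2, leaving 9w^2 - 16z^2, which is a difference of two squares.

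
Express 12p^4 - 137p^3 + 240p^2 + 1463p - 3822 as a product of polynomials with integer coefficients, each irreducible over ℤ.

(3p - 14)(4p + 13)(p - 3)(p - 7)

Testing divisors of the constant over divisors of the leading coefficient, p = 14/3 is a root, giving the factor (3p - 14) and quotient 4p^3 - 27p^2 - 46p + 273.
Continuing, p = -13/4 is a root, giving the factor (4p + 13) and quotient p^2 - 10p + 21.
The remaining quadratic factors as (p - 3)(p - 7).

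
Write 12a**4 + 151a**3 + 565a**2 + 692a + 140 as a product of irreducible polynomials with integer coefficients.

(3a + 10)(4a + 1)(a + 2)(a + 7)

By the rational root theorem, a = -10/3 is a root, giving the factor (3a + 10) and quotient 4a**3 + 37a**2 + 65a + 14.
Continuing, a = -1/4 is a root, giving the factor (4a + 1) and quotient a**2 + 9a + 14.
The remaining quadratic factors as (a + 7)(a + 2).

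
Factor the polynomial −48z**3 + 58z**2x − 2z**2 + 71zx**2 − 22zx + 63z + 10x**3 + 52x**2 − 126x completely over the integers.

−(z − 2x)(8z + 5x − 9)(6z + x + 7)

Group: 8z(−6z**2 + 11zx − 7z + 2x**2 + 14x) + (5x − 9)(−6z**2 + 11zx − 7z + 2x**2 + 14x); both groups contain (−6z**2 + 11zx − 7z + 2x**2 + 14x), so (8z + 5x − 9) is a factor with cofactor −6z**2 + 11zx − 7z + 2x**2 + 14x.
The cofactor groups again: −6z**2 + 11zx − 7z + 2x**2 + 14x = −6z(z − 2x) + (−x − 7)(z − 2x); both groups contain (z − 2x), giving −(6z + x + 7)(z − 2x).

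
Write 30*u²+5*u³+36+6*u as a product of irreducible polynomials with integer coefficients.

Group as (5*u³+6*u) + (30*u²+36) = u*(5*u²+6) + 6*(5*u²+6).
Both groups share the factor (5*u²+6).

(u+6)*(5*u²+6)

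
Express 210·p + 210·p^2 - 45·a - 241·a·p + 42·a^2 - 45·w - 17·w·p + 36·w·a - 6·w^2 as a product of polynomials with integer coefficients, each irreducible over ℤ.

-(2·w - 14·a + 15·p + 15)·(3·w + 3·a - 14·p)

Group: -3·w·(2·w - 14·a + 15·p + 15) + (-3·a + 14·p)·(2·w - 14·a + 15·p + 15); both groups contain (2·w - 14·a + 15·p + 15).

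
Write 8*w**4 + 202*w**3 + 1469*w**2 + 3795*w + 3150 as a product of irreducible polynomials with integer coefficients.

Trying the rational-root candidates, w = −7/4 is a root, so (4*w + 7) is a factor; dividing leaves 2*w**3 + 47*w**2 + 285*w + 450.
Then w = −15 is a root, so (w + 15) divides it; the quotient is 2*w**2 + 17*w + 30.
The remaining quadratic factors as (2*w + 5)(w + 6).

(2*w + 5)*(4*w + 7)*(w + 15)*(w + 6)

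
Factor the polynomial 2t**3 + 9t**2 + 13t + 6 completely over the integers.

(2t + 3)(t + 1)(t + 2)

Among the possible rational roots, t = -1 is a root, giving the factor (t + 1) and quotient 2t**2 + 7t + 6.
The remaining quadratic factors as (2t + 3)(t + 2).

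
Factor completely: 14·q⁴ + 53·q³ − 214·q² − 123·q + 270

Trying the rational-root candidates, q = −6 is a root, so (q + 6) is a factor; dividing leaves 14·q³ − 31·q² − 28·q + 45.
Continuing, q = 1 is a root, so (q − 1) is a factor; dividing leaves 14·q² − 17·q − 45.
The remaining quadratic factors as (7·q + 9)(2·q − 5).

(2·q − 5)·(7·q + 9)·(q + 6)·(q − 1)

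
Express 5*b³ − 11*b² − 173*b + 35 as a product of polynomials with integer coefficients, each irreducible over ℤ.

(5*b − 1)*(b + 5)*(b − 7)

Testing divisors of the constant over divisors of the leading coefficient, b = 7 is a root, so (b − 7) is a factor; dividing leaves 5*b² + 24*b − 5.
The remaining quadratic factors as (b + 5)(5*b − 1).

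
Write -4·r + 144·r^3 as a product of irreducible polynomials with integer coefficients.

4·r·(6·r + 1)·(6·r - 1)

Factor out 4·r, leaving 36·r^2 - 1, which is a difference of two squares.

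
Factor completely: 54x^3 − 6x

Pull out the common factor 6x; 9x^2 − 1 is a difference of squares.

6x(3x + 1)(3x − 1)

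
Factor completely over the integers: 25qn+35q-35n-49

(5n+7)(5q-7)

Group as (25qn+35q) + (-35n-49) = 5q(5n+7) - 7(5n+7).
Both groups share the factor (5n+7).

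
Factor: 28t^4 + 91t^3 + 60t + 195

Group as (28t^4 + 60t) + (91t^3 + 195) = 4t(7t^3 + 15) + 13(7t^3 + 15).
Both groups share the factor (7t^3 + 15).

(4t + 13)(7t^3 + 15)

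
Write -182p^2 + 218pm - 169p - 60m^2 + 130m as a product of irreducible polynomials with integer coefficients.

Group: -13p(14p - 6m + 13) + 10m(14p - 6m + 13); both groups contain (14p - 6m + 13).

-(13p - 10m)(14p - 6m + 13)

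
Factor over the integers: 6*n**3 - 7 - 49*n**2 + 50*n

Testing divisors of the constant over divisors of the leading coefficient, n = 7 is a root, giving the factor (n - 7) and quotient 6*n**2 - 7*n + 1.
The remaining quadratic factors as (n - 1)(6*n - 1).

(6*n - 1)*(n - 1)*(n - 7)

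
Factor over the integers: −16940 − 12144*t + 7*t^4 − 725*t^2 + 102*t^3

(7*t + 11)*(t + 10)*(t + 14)*(t − 11)

By the rational root theorem, t = 11 is a root, giving the factor (t − 11) and quotient 7*t^3 + 179*t^2 + 1244*t + 1540.
Continuing, t = −11/7 is a root, giving the factor (7*t + 11) and quotient t^2 + 24*t + 140.
The remaining quadratic factors as (t + 14)(t + 10).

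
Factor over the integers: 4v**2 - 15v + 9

(4v - 3)(v - 3)

Need a pair with product 4·9 = 36 and sum -15: that's -12 and -3.
Split the middle term: 4v**2 - 12v - 3v + 9 = 4v(v - 3) - 3(v - 3).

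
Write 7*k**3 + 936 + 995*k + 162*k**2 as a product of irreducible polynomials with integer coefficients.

Trying the rational-root candidates, k = -13 is a root, so (k + 13) is a factor; dividing leaves 7*k**2 + 71*k + 72.
The remaining quadratic factors as (k + 9)(7*k + 8).

(7*k + 8)*(k + 13)*(k + 9)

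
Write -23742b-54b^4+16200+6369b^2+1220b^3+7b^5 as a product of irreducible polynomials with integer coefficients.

Trying the rational-root candidates, b = 1 is a root, so (b-1) divides it; the quotient is 7b^4-47b^3+1173b^2+7542b-16200.
Then b = 12/7 is a root, so (7b-12) is a factor; dividing leaves b^3-5b^2+159b+1350.
Then b = -6 is a root, so (b+6) divides it; the quotient is b^2-11b+225.
The quadratic b^2-11b+225 has discriminant -779 < 0 and is irreducible over ℤ.

(7b-12)(b+6)(b-1)(b^2-11b+225)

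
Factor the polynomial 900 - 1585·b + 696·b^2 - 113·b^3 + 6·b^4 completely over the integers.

By the rational root theorem, b = 9 is a root, so (b - 9) divides it; the quotient is 6·b^3 - 59·b^2 + 165·b - 100.
Continuing, b = 5/6 is a root, so (6·b - 5) is a factor; dividing leaves b^2 - 9·b + 20.
The remaining quadratic factors as (b - 5)(b - 4).

(6·b - 5)·(b - 4)·(b - 5)·(b - 9)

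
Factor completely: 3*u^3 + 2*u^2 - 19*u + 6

(3*u - 1)*(u + 3)*(u - 2)

Trying the rational-root candidates, u = 2 is a root, giving the factor (u - 2) and quotient 3*u^2 + 8*u - 3.
The remaining quadratic factors as (3*u - 1)(u + 3).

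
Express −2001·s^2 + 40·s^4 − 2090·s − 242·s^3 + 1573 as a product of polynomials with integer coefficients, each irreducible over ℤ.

(2·s − 1)·(4·s + 13)·(5·s + 11)·(s − 11)

Testing divisors of the constant over divisors of the leading coefficient, s = 11 is a root, so (s − 11) is a factor; dividing leaves 40·s^3 + 198·s^2 + 177·s − 143.
Next, s = −13/4 is a root, so (4·s + 13) divides it; the quotient is 10·s^2 + 17·s − 11.
The remaining quadratic factors as (2·s − 1)(5·s + 11).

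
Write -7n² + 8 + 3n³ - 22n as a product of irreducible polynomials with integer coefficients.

Testing divisors of the constant over divisors of the leading coefficient, n = 1/3 is a root, so (3n - 1) divides it; the quotient is n² - 2n - 8.
The remaining quadratic factors as (n + 2)(n - 4).

(3n - 1)(n + 2)(n - 4)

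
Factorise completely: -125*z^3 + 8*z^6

Factor out z^3 first: what remains is 8*z^3 - 125.
Recognize a difference of cubes with the parts 2*z and 5.

z^3*(2*z - 5)*(4*z^2 + 10*z + 25)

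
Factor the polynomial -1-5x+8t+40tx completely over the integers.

(5x+1)(8t-1)

Group as (40tx+8t) + (-5x-1) = 8t(5x+1) - (5x+1).
Both groups share the factor (5x+1).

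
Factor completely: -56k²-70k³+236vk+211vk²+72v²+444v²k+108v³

Group: 2v(54v²+33vk+36v-10k²-8k) + 7k(54v²+33vk+36v-10k²-8k); both groups contain (54v²+33vk+36v-10k²-8k), so (2v+7k) is a factor with cofactor 54v²+33vk+36v-10k²-8k.
The cofactor groups again: 54v²+33vk+36v-10k²-8k = 9v(6v+5k+4) - 2k(6v+5k+4); both groups contain (6v+5k+4), giving (9v-2k)(6v+5k+4).

(9v-2k)(6v+5k+4)(2v+7k)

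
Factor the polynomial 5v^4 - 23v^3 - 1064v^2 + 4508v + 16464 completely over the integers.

(5v + 12)(v + 14)(v - 14)(v - 7)

By the rational root theorem, v = -12/5 is a root, giving the factor (5v + 12) and quotient v^3 - 7v^2 - 196v + 1372.
Then v = 14 is a root, giving the factor (v - 14) and quotient v^2 + 7v - 98.
The remaining quadratic factors as (v - 7)(v + 14).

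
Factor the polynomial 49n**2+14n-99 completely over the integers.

Need a pair with product 49·(-99) = -4851 and sum 14: that's -63 and 77.
Split the middle term: 49n**2-63n + 77n-99 = 7n(7n-9) + 11(7n-9).

(7n+11)(7n-9)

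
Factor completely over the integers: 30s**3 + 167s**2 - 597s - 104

(5s - 13)(6s + 1)(s + 8)

Testing divisors of the constant over divisors of the leading coefficient, s = -1/6 is a root, so (6s + 1) divides it; the quotient is 5s**2 + 27s - 104.
The remaining quadratic factors as (s + 8)(5s - 13).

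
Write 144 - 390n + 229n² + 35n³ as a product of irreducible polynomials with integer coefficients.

Testing divisors of the constant over divisors of the leading coefficient, n = 3/5 is a root, so (5n - 3) divides it; the quotient is 7n² + 50n - 48.
The remaining quadratic factors as (n + 8)(7n - 6).

(5n - 3)(7n - 6)(n + 8)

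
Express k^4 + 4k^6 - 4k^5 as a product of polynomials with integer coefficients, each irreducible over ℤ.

Every term has a factor of k^4; factoring it out leaves 4k^2 - 4k + 1.
Recognize a perfect-square trinomial with the parts 2k and 1.

k^4(2k - 1)^2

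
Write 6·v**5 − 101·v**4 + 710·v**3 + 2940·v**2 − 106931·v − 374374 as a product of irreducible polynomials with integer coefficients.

Among the possible rational roots, v = −11/3 is a root, so (3·v + 11) is a factor; dividing leaves 2·v**4 − 41·v**3 + 387·v**2 − 439·v − 34034.
Next, v = −13/2 is a root, so (2·v + 13) divides it; the quotient is v**3 − 27·v**2 + 369·v − 2618.
Next, v = 14 is a root, giving the factor (v − 14) and quotient v**2 − 13·v + 187.
The quadratic v**2 − 13·v + 187 has discriminant −579 < 0 and is irreducible over ℤ.

(2·v + 13)·(3·v + 11)·(v − 14)·(v**2 − 13·v + 187)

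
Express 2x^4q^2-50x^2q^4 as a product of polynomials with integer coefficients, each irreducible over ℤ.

2q^2x^2(x-5q)(x+5q)

Every term has a factor of 2x^2q^2. Then x^2-25q^2 = (x)² − (5q)².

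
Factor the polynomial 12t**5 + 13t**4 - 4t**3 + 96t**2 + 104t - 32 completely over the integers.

(3t + 4)(4t - 1)(t + 2)(t**2 - 2t + 4)

Among the possible rational roots, t = -4/3 is a root, giving the factor (3t + 4) and quotient 4t**4 - t**3 + 32t - 8.
Continuing, t = 1/4 is a root, so (4t - 1) is a factor; dividing leaves t**3 + 8.
Then t = -2 is a root, so (t + 2) is a factor; dividing leaves t**2 - 2t + 4.
The quadratic t**2 - 2t + 4 has discriminant -12 < 0 and is irreducible over ℤ.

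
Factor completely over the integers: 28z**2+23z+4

(4z+1)(7z+4)

Need a pair with product 28·4 = 112 and sum 23: that's 16 and 7.
Split the middle term: 28z**2+16z + 7z+4 = 4z(7z+4) + (7z+4).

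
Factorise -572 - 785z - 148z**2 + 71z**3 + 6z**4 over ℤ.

Trying the rational-root candidates, z = 4 is a root, so (z - 4) is a factor; dividing leaves 6z**3 + 95z**2 + 232z + 143.
Continuing, z = -13 is a root, so (z + 13) is a factor; dividing leaves 6z**2 + 17z + 11.
The remaining quadratic factors as (z + 1)(6z + 11).

(6z + 11)(z + 1)(z + 13)(z - 4)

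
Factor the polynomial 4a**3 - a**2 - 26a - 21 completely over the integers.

Among the possible rational roots, a = -1 is a root, so (a + 1) divides it; the quotient is 4a**2 - 5a - 21.
The remaining quadratic factors as (4a + 7)(a - 3).

(4a + 7)(a + 1)(a - 3)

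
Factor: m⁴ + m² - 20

(m + 2)(m - 2)(m² + 5)

Substitute u = m² to get a quadratic in u, then factor.
m² + 5 is irreducible over ℤ (always positive, so no real roots).
m² - 4 is a difference of squares.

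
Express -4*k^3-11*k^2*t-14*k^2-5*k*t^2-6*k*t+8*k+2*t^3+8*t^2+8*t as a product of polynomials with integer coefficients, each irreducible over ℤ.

-(4*k-t-2)*(k+2*t+4)*(k+t)

Group: k*(-4*k^2-3*k*t+2*k+t^2+2*t) + (2*t+4)*(-4*k^2-3*k*t+2*k+t^2+2*t); both groups contain (-4*k^2-3*k*t+2*k+t^2+2*t), so (k+2*t+4) is a factor with cofactor -4*k^2-3*k*t+2*k+t^2+2*t.
The cofactor groups again: -4*k^2-3*k*t+2*k+t^2+2*t = -4*k*(k+t) + (t+2)*(k+t); both groups contain (k+t), giving -(4*k-t-2)*(k+t).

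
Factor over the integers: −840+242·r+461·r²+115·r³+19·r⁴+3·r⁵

(3·r+7)·(r+4)·(r−1)·(r²+r+30)

Testing divisors of the constant over divisors of the leading coefficient, r = 1 is a root, giving the factor (r−1) and quotient 3·r⁴+22·r³+137·r²+598·r+840.
Then r = −4 is a root, giving the factor (r+4) and quotient 3·r³+10·r²+97·r+210.
Then r = −7/3 is a root, so (3·r+7) is a factor; dividing leaves r²+r+30.
The quadratic r²+r+30 has discriminant −119 < 0 and is irreducible over ℤ.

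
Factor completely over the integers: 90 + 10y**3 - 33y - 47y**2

By the rational root theorem, y = 6/5 is a root, giving the factor (5y - 6) and quotient 2y**2 - 7y - 15.
The remaining quadratic factors as (2y + 3)(y - 5).

(2y + 3)(5y - 6)(y - 5)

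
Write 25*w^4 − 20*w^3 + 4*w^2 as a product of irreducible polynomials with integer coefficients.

w^2*(5*w − 2)^2

Every term has a factor of w^2; factoring it out leaves 25*w^2 − 20*w + 4.
Recognize a perfect-square trinomial with the parts 2 and 5*w.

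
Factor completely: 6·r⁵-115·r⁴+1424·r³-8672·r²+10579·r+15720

(6·r+5)·(r-3)·(r-8)·(r²-9·r+131)

Testing divisors of the constant over divisors of the leading coefficient, r = 8 is a root, so (r-8) divides it; the quotient is 6·r⁴-67·r³+888·r²-1568·r-1965.
Next, r = 3 is a root, so (r-3) is a factor; dividing leaves 6·r³-49·r²+741·r+655.
Next, r = -5/6 is a root, so (6·r+5) is a factor; dividing leaves r²-9·r+131.
The quadratic r²-9·r+131 has discriminant -443 < 0 and is irreducible over ℤ.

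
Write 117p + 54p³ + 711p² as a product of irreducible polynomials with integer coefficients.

9p(6p + 1)(p + 13)

Pull out the common factor 9p, then factor the remaining trinomial.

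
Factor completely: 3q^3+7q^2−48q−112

By the rational root theorem, q = 4 is a root, giving the factor (q−4) and quotient 3q^2+19q+28.
The remaining quadratic factors as (q+4)(3q+7).

(3q+7)(q+4)(q−4)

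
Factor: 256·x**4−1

(4·x+1)·(4·x−1)·(16·x**2+1)

Difference of squares twice: with A = 4·x and B = 1, A⁴ − B⁴ = (A² − B²)(A² + B²), and A² − B² factors again.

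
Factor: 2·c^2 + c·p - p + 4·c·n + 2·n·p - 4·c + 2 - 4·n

(2·c + p - 2)·(c + 2·n - 1)

Group: 2·c·(c + 2·n - 1) + (p - 2)·(c + 2·n - 1); both groups contain (c + 2·n - 1).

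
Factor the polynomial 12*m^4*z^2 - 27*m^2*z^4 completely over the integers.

Factor out 3*m^2*z^2, leaving 4*m^2 - 9*z^2, which is a difference of two squares.

3*m^2*z^2*(2*m + 3*z)*(2*m - 3*z)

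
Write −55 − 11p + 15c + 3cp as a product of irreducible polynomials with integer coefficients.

Group as (3cp + 15c) + (−11p − 55) = 3c(p + 5) − 11(p + 5).
Both groups share the factor (p + 5).

(3c − 11)(p + 5)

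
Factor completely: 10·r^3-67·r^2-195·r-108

(2·r+3)·(5·r+4)·(r-9)

By the rational root theorem, r = 9 is a root, giving the factor (r-9) and quotient 10·r^2+23·r+12.
The remaining quadratic factors as (5·r+4)(2·r+3).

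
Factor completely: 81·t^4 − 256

(3·t + 4)·(3·t − 4)·(9·t^2 + 16)

(3·t)⁴ − (4)⁴ = ((3·t)² − (4)²)((3·t)² + (4)²); the first factor splits again, the second (9·t^2 + 16) is irreducible.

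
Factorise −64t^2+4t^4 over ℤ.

Pull out the common factor 4t^2; t^2−16 is a difference of squares.

4t^2(t+4)(t−4)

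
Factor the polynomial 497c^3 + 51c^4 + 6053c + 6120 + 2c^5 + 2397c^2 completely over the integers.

(2c + 5)(c + 8)(c + 9)(c^2 + 6c + 17)

Testing divisors of the constant over divisors of the leading coefficient, c = -5/2 is a root, so (2c + 5) divides it; the quotient is c^4 + 23c^3 + 191c^2 + 721c + 1224.
Continuing, c = -9 is a root, giving the factor (c + 9) and quotient c^3 + 14c^2 + 65c + 136.
Next, c = -8 is a root, so (c + 8) divides it; the quotient is c^2 + 6c + 17.
The quadratic c^2 + 6c + 17 has discriminant -32 < 0 and is irreducible over ℤ.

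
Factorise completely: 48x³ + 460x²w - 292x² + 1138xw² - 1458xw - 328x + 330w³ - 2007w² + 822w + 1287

Group: 4x(12x² + 70xw - 100x + 22w² - 147w + 143) + (15w + 9)(12x² + 70xw - 100x + 22w² - 147w + 143); both groups contain (12x² + 70xw - 100x + 22w² - 147w + 143), so (4x + 15w + 9) is a factor with cofactor 12x² + 70xw - 100x + 22w² - 147w + 143.
The cofactor groups again: 12x² + 70xw - 100x + 22w² - 147w + 143 = 6x(2x + 11w - 13) + (2w - 11)(2x + 11w - 13); both groups contain (2x + 11w - 13), giving (6x + 2w - 11)(2x + 11w - 13).

(2x + 11w - 13)(4x + 15w + 9)(6x + 2w - 11)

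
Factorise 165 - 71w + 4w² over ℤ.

(4w - 11)(w - 15)

Need a pair with product 4·165 = 660 and sum -71: that's -60 and -11.
Split the middle term: 4w² - 60w - 11w + 165 = 4w(w - 15) - 11(w - 15).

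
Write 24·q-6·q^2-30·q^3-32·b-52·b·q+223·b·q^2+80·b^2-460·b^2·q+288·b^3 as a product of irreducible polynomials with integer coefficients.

Group: 9·b·(32·b^2-44·b·q+16·b+15·q^2-12·q) + (-2·q-2)·(32·b^2-44·b·q+16·b+15·q^2-12·q); both groups contain (32·b^2-44·b·q+16·b+15·q^2-12·q), so (9·b-2·q-2) is a factor with cofactor 32·b^2-44·b·q+16·b+15·q^2-12·q.
The cofactor groups again: 32·b^2-44·b·q+16·b+15·q^2-12·q = 4·b·(8·b-5·q+4) - 3·q·(8·b-5·q+4); both groups contain (8·b-5·q+4), giving (4·b-3·q)·(8·b-5·q+4).

(4·b-3·q)·(8·b-5·q+4)·(9·b-2·q-2)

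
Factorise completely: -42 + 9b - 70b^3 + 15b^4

Group as (15b^4 + 9b) + (-70b^3 - 42) = 3b(5b^3 + 3) - 14(5b^3 + 3).
Both groups share the factor (5b^3 + 3).

(3b - 14)(5b^3 + 3)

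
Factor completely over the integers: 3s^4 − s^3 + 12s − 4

Group as (3s^4 + 12s) + (−s^3 − 4) = 3s(s^3 + 4) − (s^3 + 4).
Both groups share the factor (s^3 + 4).

(3s − 1)(s^3 + 4)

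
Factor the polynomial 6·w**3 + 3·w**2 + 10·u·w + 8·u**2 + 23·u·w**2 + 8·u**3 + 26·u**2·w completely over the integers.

(2·u + w)·(4·u + 3·w)·(u + 2·w + 1)

Group: u·(8·u**2 + 10·u·w + 3·w**2) + (2·w + 1)·(8·u**2 + 10·u·w + 3·w**2); both groups contain (8·u**2 + 10·u·w + 3·w**2), so (u + 2·w + 1) is a factor with cofactor 8·u**2 + 10·u·w + 3·w**2.
The cofactor groups again: 8·u**2 + 10·u·w + 3·w**2 = 4·u·(2·u + w) + 3·w·(2·u + w); both groups contain (2·u + w), giving (4·u + 3·w)·(2·u + w).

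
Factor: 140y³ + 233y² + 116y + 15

(4y + 3)(5y + 1)(7y + 5)

Trying the rational-root candidates, y = -5/7 is a root, so (7y + 5) divides it; the quotient is 20y² + 19y + 3.
The remaining quadratic factors as (5y + 1)(4y + 3).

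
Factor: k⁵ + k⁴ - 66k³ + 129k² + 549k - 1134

Among the possible rational roots, k = -9 is a root, so (k + 9) is a factor; dividing leaves k⁴ - 8k³ + 6k² + 75k - 126.
Then k = -3 is a root, giving the factor (k + 3) and quotient k³ - 11k² + 39k - 42.
Next, k = 2 is a root, giving the factor (k - 2) and quotient k² - 9k + 21.
The quadratic k² - 9k + 21 has discriminant -3 < 0 and is irreducible over ℤ.

(k + 3)(k + 9)(k - 2)(k² - 9k + 21)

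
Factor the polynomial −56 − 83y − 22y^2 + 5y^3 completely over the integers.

Among the possible rational roots, y = −8/5 is a root, so (5y + 8) divides it; the quotient is y^2 − 6y − 7.
The remaining quadratic factors as (y + 1)(y − 7).

(5y + 8)(y + 1)(y − 7)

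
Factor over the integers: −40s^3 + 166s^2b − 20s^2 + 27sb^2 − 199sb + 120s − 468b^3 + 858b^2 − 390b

−(5s − 12b + 10)(4s − 13b)(2s + 3b − 3)

Group: 2s(−20s^2 + 113sb − 40s − 156b^2 + 130b) + (3b − 3)(−20s^2 + 113sb − 40s − 156b^2 + 130b); both groups contain (−20s^2 + 113sb − 40s − 156b^2 + 130b), so (2s + 3b − 3) is a factor with cofactor −20s^2 + 113sb − 40s − 156b^2 + 130b.
The cofactor groups again: −20s^2 + 113sb − 40s − 156b^2 + 130b = −5s(4s − 13b) + (12b − 10)(4s − 13b); both groups contain (4s − 13b), giving −(5s − 12b + 10)(4s − 13b).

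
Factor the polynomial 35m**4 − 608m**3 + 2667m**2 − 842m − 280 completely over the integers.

Testing divisors of the constant over divisors of the leading coefficient, m = 7 is a root, giving the factor (m − 7) and quotient 35m**3 − 363m**2 + 126m + 40.
Next, m = −1/5 is a root, giving the factor (5m + 1) and quotient 7m**2 − 74m + 40.
The remaining quadratic factors as (7m − 4)(m − 10).

(5m + 1)(7m − 4)(m − 10)(m − 7)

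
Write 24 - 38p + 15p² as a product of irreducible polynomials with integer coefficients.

(3p - 4)(5p - 6)

Need a pair with product 15·24 = 360 and sum -38: that's -20 and -18.
Split the middle term: 15p² - 20p - 18p + 24 = 5p(3p - 4) - 6(3p - 4).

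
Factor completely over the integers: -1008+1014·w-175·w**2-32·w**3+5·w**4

(5·w-7)·(w+6)·(w-3)·(w-8)

Among the possible rational roots, w = 3 is a root, so (w-3) divides it; the quotient is 5·w**3-17·w**2-226·w+336.
Continuing, w = 8 is a root, giving the factor (w-8) and quotient 5·w**2+23·w-42.
The remaining quadratic factors as (5·w-7)(w+6).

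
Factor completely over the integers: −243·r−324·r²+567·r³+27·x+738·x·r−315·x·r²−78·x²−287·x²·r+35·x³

Group: x·(35·x²+28·x·r−78·x−63·r²+36·r+27) − 9·r·(35·x²+28·x·r−78·x−63·r²+36·r+27); both groups contain (35·x²+28·x·r−78·x−63·r²+36·r+27), so (x−9·r) is a factor with cofactor 35·x²+28·x·r−78·x−63·r²+36·r+27.
The cofactor groups again: 35·x²+28·x·r−78·x−63·r²+36·r+27 = 5·x·(7·x−7·r−3) + (9·r−9)·(7·x−7·r−3); both groups contain (7·x−7·r−3), giving (5·x+9·r−9)·(7·x−7·r−3).

(7·x−7·r−3)·(x−9·r)·(5·x+9·r−9)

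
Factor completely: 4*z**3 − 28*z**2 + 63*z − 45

(2*z − 3)*(2*z − 5)*(z − 3)

Testing divisors of the constant over divisors of the leading coefficient, z = 3 is a root, so (z − 3) is a factor; dividing leaves 4*z**2 − 16*z + 15.
The remaining quadratic factors as (2*z − 5)(2*z − 3).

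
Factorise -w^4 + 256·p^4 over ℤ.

Write as (16·p^2)² − (w^2)², then factor 16·p^2 - w^2 once more.

(4·p + w)·(4·p - w)·(16·p^2 + w^2)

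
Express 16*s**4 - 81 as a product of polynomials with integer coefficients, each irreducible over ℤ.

(2*s)⁴ − (3)⁴ = ((2*s)² − (3)²)((2*s)² + (3)²); the first factor splits again, the second (4*s**2 + 9) is irreducible.

(2*s + 3)*(2*s - 3)*(4*s**2 + 9)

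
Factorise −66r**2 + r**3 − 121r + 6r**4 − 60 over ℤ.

By the rational root theorem, r = −5/3 is a root, so (3r + 5) is a factor; dividing leaves 2r**3 − 3r**2 − 17r − 12.
Then r = −1 is a root, giving the factor (r + 1) and quotient 2r**2 − 5r − 12.
The remaining quadratic factors as (r − 4)(2r + 3).

(2r + 3)(3r + 5)(r + 1)(r − 4)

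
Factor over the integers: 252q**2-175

Factor out 7, leaving 36q**2-25, which is a difference of two squares.

7(6q+5)(6q-5)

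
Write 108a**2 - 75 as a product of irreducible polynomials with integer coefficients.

Every term has a factor of 3. Then 36a**2 - 25 = (6a)² − (5)².

3(6a + 5)(6a - 5)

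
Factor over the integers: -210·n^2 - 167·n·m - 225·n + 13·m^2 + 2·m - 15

Group: -15·n·(14·n - m + 1) + (-13·m - 15)·(14·n - m + 1); both groups contain (14·n - m + 1).

-(14·n - m + 1)·(15·n + 13·m + 15)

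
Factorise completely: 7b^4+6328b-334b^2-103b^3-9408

(7b-12)(b+8)(b-14)(b-7)

By the rational root theorem, b = 14 is a root, so (b-14) divides it; the quotient is 7b^3-5b^2-404b+672.
Continuing, b = -8 is a root, so (b+8) is a factor; dividing leaves 7b^2-61b+84.
The remaining quadratic factors as (b-7)(7b-12).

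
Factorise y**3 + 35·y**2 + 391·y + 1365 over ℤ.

Among the possible rational roots, y = -7 is a root, so (y + 7) divides it; the quotient is y**2 + 28·y + 195.
The remaining quadratic factors as (y + 13)(y + 15).

(y + 13)·(y + 15)·(y + 7)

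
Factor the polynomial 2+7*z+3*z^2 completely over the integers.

Need a pair with product 3·2 = 6 and sum 7: that's 6 and 1.
Split the middle term: 3*z^2+6*z + z+2 = 3*z*(z+2) + (z+2).

(3*z+1)*(z+2)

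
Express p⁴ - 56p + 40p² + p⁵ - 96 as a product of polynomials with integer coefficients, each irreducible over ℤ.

Trying the rational-root candidates, p = -1 is a root, giving the factor (p + 1) and quotient p⁴ + 40p - 96.
Then p = -4 is a root, giving the factor (p + 4) and quotient p³ - 4p² + 16p - 24.
Continuing, p = 2 is a root, giving the factor (p - 2) and quotient p² - 2p + 12.
The quadratic p² - 2p + 12 has discriminant -44 < 0 and is irreducible over ℤ.

(p + 1)(p + 4)(p - 2)(p² - 2p + 12)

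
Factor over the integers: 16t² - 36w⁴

Every term has a factor of 4; factoring it out leaves 4t² - 9w⁴.
Recognize a difference of squares with the parts 2t and 3w².

4(2t + 3w²)(2t - 3w²)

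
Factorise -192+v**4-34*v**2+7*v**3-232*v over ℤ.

(v+1)*(v+4)*(v+8)*(v-6)

By the rational root theorem, v = -8 is a root, so (v+8) is a factor; dividing leaves v**3-v**2-26*v-24.
Continuing, v = -1 is a root, so (v+1) is a factor; dividing leaves v**2-2*v-24.
The remaining quadratic factors as (v+4)(v-6).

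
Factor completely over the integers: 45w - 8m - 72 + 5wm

(5w - 8)(m + 9)

Group as (5wm + 45w) + (-8m - 72) = 5w(m + 9) - 8(m + 9).
Both groups share the factor (m + 9).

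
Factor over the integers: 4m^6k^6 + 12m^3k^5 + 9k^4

Pull out the common factor k^4, leaving 4m^6k^2 + 12m^3k + 9.
Recognize a perfect-square trinomial with the parts 3 and 2m^3k.

k^4(2m^3k + 3)^2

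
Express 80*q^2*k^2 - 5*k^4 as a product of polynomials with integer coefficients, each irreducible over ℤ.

5*k^2*(4*q - k)*(4*q + k)

Every term has a factor of 5*k^2. Then 16*q^2 - k^2 = (4*q)² − (k)².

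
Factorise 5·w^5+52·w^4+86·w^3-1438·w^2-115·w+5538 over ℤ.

Trying the rational-root candidates, w = -2 is a root, so (w+2) is a factor; dividing leaves 5·w^4+42·w^3+2·w^2-1442·w+2769.
Then w = 3 is a root, so (w-3) is a factor; dividing leaves 5·w^3+57·w^2+173·w-923.
Then w = 13/5 is a root, giving the factor (5·w-13) and quotient w^2+14·w+71.
The quadratic w^2+14·w+71 has discriminant -88 < 0 and is irreducible over ℤ.

(5·w-13)·(w+2)·(w-3)·(w^2+14·w+71)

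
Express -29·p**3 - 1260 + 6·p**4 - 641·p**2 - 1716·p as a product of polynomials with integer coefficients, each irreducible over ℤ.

Trying the rational-root candidates, p = -3/2 is a root, so (2·p + 3) divides it; the quotient is 3·p**3 - 19·p**2 - 292·p - 420.
Continuing, p = -6 is a root, so (p + 6) is a factor; dividing leaves 3·p**2 - 37·p - 70.
The remaining quadratic factors as (3·p + 5)(p - 14).

(2·p + 3)·(3·p + 5)·(p + 6)·(p - 14)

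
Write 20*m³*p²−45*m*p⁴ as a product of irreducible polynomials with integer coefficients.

Every term has a factor of 5*m*p². Then 4*m²−9*p² = (2*m)² − (3*p)².

5*m*p²*(2*m+3*p)*(2*m−3*p)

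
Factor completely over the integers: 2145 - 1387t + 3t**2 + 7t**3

Trying the rational-root candidates, t = 11/7 is a root, so (7t - 11) divides it; the quotient is t**2 + 2t - 195.
The remaining quadratic factors as (t + 15)(t - 13).

(7t - 11)(t + 15)(t - 13)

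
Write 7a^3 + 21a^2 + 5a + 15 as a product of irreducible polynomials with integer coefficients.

(a + 3)(7a^2 + 5)

Group as (7a^3 + 5a) + (21a^2 + 15) = a(7a^2 + 5) + 3(7a^2 + 5).
Both groups share the factor (7a^2 + 5).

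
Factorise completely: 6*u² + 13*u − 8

Need a pair with product 6·(−8) = −48 and sum 13: that's −3 and 16.
Split the middle term: 6*u² − 3*u + 16*u − 8 = 3*u*(2*u − 1) + 8*(2*u − 1).

(2*u − 1)*(3*u + 8)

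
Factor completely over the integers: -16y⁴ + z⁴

(z)⁴ − (2y)⁴ = ((z)² − (2y)²)((z)² + (2y)²); the first factor splits again, the second (z² + 4y²) is irreducible.

(z - 2y)(z + 2y)(z² + 4y²)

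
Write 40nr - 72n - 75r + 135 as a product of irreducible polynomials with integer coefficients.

Group as (40nr - 72n) + (-75r + 135) = 8n(5r - 9) - 15(5r - 9).
Both groups share the factor (5r - 9).

(5r - 9)(8n - 15)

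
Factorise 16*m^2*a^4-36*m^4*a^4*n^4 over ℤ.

-4*a^4*m^2*(3*m*n^2+2)*(3*m*n^2-2)

Pull out the common factor 4*m^2*a^4, leaving -9*m^2*n^4+4.
Recognize a difference of squares with the parts 2 and 3*m*n^2.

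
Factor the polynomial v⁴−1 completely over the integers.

Substitute u = v² to get a quadratic in u, then factor.
v²+1 is irreducible over ℤ (sum of squares).
v²−1 is a difference of squares.

(v+1)(v−1)(v²+1)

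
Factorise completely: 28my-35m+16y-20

Group as (28my-35m) + (16y-20) = 7m(4y-5) + 4(4y-5).
Both groups share the factor (4y-5).

(4y-5)(7m+4)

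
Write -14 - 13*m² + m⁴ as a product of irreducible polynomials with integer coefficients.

(m² + 1)*(m² - 14)

Substitute u = m² to get a quadratic in u, then factor.
m² - 14 is irreducible over ℤ (14 is not a perfect square).
m² + 1 is irreducible over ℤ (sum of squares).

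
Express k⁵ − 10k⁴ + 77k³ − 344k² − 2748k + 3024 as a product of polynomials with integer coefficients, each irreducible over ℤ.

(k + 4)(k − 1)(k − 9)(k² − 4k + 84)

By the rational root theorem, k = 1 is a root, so (k − 1) divides it; the quotient is k⁴ − 9k³ + 68k² − 276k − 3024.
Next, k = −4 is a root, so (k + 4) divides it; the quotient is k³ − 13k² + 120k − 756.
Next, k = 9 is a root, so (k − 9) divides it; the quotient is k² − 4k + 84.
The quadratic k² − 4k + 84 has discriminant −320 < 0 and is irreducible over ℤ.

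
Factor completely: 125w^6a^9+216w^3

Every term has a factor of w^3; factoring it out leaves 125w^3a^9+216.
Recognize a sum of cubes with the parts 6 and 5wa^3.

w^3(5wa^3+6)(25w^2a^6−30wa^3+36)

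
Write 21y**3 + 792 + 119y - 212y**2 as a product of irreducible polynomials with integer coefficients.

Trying the rational-root candidates, y = 9 is a root, so (y - 9) is a factor; dividing leaves 21y**2 - 23y - 88.
The remaining quadratic factors as (7y + 11)(3y - 8).

(3y - 8)(7y + 11)(y - 9)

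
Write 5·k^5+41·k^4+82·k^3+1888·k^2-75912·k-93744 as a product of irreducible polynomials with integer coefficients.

By the rational root theorem, k = -14 is a root, so (k+14) is a factor; dividing leaves 5·k^4-29·k^3+488·k^2-4944·k-6696.
Then k = -6/5 is a root, so (5·k+6) divides it; the quotient is k^3-7·k^2+106·k-1116.
Then k = 9 is a root, giving the factor (k-9) and quotient k^2+2·k+124.
The quadratic k^2+2·k+124 has discriminant -492 < 0 and is irreducible over ℤ.

(5·k+6)·(k+14)·(k-9)·(k^2+2·k+124)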